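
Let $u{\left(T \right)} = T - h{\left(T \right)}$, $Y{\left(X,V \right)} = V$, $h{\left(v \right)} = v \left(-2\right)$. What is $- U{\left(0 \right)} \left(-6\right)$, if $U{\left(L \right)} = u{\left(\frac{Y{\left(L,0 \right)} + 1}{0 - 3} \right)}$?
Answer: $-6$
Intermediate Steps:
$h{\left(v \right)} = - 2 v$
$u{\left(T \right)} = 3 T$ ($u{\left(T \right)} = T - - 2 T = T + 2 T = 3 T$)
$U{\left(L \right)} = -1$ ($U{\left(L \right)} = 3 \frac{0 + 1}{0 - 3} = 3 \cdot 1 \frac{1}{-3} = 3 \cdot 1 \left(- \frac{1}{3}\right) = 3 \left(- \frac{1}{3}\right) = -1$)
$- U{\left(0 \right)} \left(-6\right) = \left(-1\right) \left(-1\right) \left(-6\right) = 1 \left(-6\right) = -6$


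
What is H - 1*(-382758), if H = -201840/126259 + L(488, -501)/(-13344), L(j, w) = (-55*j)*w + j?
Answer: 20099067987683/52650003 ≈ 3.8175e+5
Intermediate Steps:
L(j, w) = j - 55*j*w (L(j, w) = -55*j*w + j = j - 55*j*w)
H = -53141860591/52650003 (H = -201840/126259 + (488*(1 - 55*(-501)))/(-13344) = -201840*1/126259 + (488*(1 + 27555))*(-1/13344) = -201840/126259 + (488*27556)*(-1/13344) = -201840/126259 + 13447328*(-1/13344) = -201840/126259 - 420229/417 = -53141860591/52650003 ≈ -1009.3)
H - 1*(-382758) = -53141860591/52650003 - 1*(-382758) = -53141860591/52650003 + 382758 = 20099067987683/52650003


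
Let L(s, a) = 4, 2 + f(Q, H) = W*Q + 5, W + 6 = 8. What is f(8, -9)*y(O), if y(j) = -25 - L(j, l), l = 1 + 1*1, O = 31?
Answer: -551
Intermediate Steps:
W = 2 (W = -6 + 8 = 2)
l = 2 (l = 1 + 1 = 2)
f(Q, H) = 3 + 2*Q (f(Q, H) = -2 + (2*Q + 5) = -2 + (5 + 2*Q) = 3 + 2*Q)
y(j) = -29 (y(j) = -25 - 1*4 = -25 - 4 = -29)
f(8, -9)*y(O) = (3 + 2*8)*(-29) = (3 + 16)*(-29) = 19*(-29) = -551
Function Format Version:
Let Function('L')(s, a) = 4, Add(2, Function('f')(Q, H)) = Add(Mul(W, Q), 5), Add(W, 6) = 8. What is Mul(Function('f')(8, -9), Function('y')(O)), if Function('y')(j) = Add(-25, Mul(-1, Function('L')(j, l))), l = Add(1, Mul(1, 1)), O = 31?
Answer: -551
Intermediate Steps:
W = 2 (W = Add(-6, 8) = 2)
l = 2 (l = Add(1, 1) = 2)
Function('f')(Q, H) = Add(3, Mul(2, Q)) (Function('f')(Q, H) = Add(-2, Add(Mul(2, Q), 5)) = Add(-2, Add(5, Mul(2, Q))) = Add(3, Mul(2, Q)))
Function('y')(j) = -29 (Function('y')(j) = Add(-25, Mul(-1, 4)) = Add(-25, -4) = -29)
Mul(Function('f')(8, -9), Function('y')(O)) = Mul(Add(3, Mul(2, 8)), -29) = Mul(Add(3, 16), -29) = Mul(19, -29) = -551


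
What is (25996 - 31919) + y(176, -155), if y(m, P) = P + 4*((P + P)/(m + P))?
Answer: -128878/21 ≈ -6137.0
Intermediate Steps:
y(m, P) = P + 8*P/(P + m) (y(m, P) = P + 4*((2*P)/(P + m)) = P + 4*(2*P/(P + m)) = P + 8*P/(P + m))
(25996 - 31919) + y(176, -155) = (25996 - 31919) - 155*(8 - 155 + 176)/(-155 + 176) = -5923 - 155*29/21 = -5923 - 155*1/21*29 = -5923 - 4495/21 = -128878/21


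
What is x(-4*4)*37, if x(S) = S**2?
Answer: 9472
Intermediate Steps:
x(-4*4)*37 = (-4*4)**2*37 = (-16)**2*37 = 256*37 = 9472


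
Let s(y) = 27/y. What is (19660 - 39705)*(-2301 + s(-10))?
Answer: 92355333/2 ≈ 4.6178e+7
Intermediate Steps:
(19660 - 39705)*(-2301 + s(-10)) = (19660 - 39705)*(-2301 + 27/(-10)) = -20045*(-2301 + 27*(-⅒)) = -20045*(-2301 - 27/10) = -20045*(-23037/10) = 92355333/2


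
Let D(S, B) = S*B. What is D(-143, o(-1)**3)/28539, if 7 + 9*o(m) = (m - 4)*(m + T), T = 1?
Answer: 7007/2972133 ≈ 0.0023576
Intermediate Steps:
o(m) = -7/9 + (1 + m)*(-4 + m)/9 (o(m) = -7/9 + ((m - 4)*(m + 1))/9 = -7/9 + ((-4 + m)*(1 + m))/9 = -7/9 + ((1 + m)*(-4 + m))/9 = -7/9 + (1 + m)*(-4 + m)/9)
D(S, B) = B*S
D(-143, o(-1)**3)/28539 = ((-11/9 - 1/3*(-1) + (1/9)*(-1)**2)**3*(-143))/28539 = ((-11/9 + 1/3 + (1/9)*1)**3*(-143))*(1/28539) = ((-11/9 + 1/3 + 1/9)**3*(-143))*(1/28539) = ((-7/9)**3*(-143))*(1/28539) = -343/729*(-143)*(1/28539) = (49049/729)*(1/28539) = 7007/2972133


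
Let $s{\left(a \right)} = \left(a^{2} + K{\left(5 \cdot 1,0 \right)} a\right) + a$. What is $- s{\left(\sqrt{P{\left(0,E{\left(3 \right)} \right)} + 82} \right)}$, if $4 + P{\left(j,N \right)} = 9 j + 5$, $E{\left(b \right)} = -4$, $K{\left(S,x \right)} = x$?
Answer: $-83 - \sqrt{83} \approx -92.11$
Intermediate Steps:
$P{\left(j,N \right)} = 1 + 9 j$ ($P{\left(j,N \right)} = -4 + \left(9 j + 5\right) = -4 + \left(5 + 9 j\right) = 1 + 9 j$)
$s{\left(a \right)} = a + a^{2}$ ($s{\left(a \right)} = \left(a^{2} + 0 a\right) + a = \left(a^{2} + 0\right) + a = a^{2} + a = a + a^{2}$)
$- s{\left(\sqrt{P{\left(0,E{\left(3 \right)} \right)} + 82} \right)} = - \sqrt{\left(1 + 9 \cdot 0\right) + 82} \left(1 + \sqrt{\left(1 + 9 \cdot 0\right) + 82}\right) = - \sqrt{\left(1 + 0\right) + 82} \left(1 + \sqrt{\left(1 + 0\right) + 82}\right) = - \sqrt{1 + 82} \left(1 + \sqrt{1 + 82}\right) = - \sqrt{83} \left(1 + \sqrt{83}\right)$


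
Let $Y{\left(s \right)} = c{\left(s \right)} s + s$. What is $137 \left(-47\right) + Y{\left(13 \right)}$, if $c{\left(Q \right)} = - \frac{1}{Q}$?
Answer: $-6427$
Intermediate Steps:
$Y{\left(s \right)} = -1 + s$ ($Y{\left(s \right)} = - \frac{1}{s} s + s = -1 + s$)
$137 \left(-47\right) + Y{\left(13 \right)} = 137 \left(-47\right) + \left(-1 + 13\right) = -6439 + 12 = -6427$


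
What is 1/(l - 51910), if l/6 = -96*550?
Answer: -1/368710 ≈ -2.7122e-6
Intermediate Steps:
l = -316800 (l = 6*(-96*550) = 6*(-52800) = -316800)
1/(l - 51910) = 1/(-316800 - 51910) = 1/(-368710) = -1/368710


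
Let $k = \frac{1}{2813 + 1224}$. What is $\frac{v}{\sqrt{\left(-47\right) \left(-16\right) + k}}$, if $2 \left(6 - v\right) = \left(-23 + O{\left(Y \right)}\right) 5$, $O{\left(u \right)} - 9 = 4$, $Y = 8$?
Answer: $\frac{31 \sqrt{490225021}}{607165} \approx 1.1305$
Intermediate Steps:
$O{\left(u \right)} = 13$ ($O{\left(u \right)} = 9 + 4 = 13$)
$k = \frac{1}{4037} \approx 0.00024771$
$v = 31$ ($v = 6 - \frac{\left(-23 + 13\right) 5}{2} = 6 - \frac{\left(-10\right) 5}{2} = 6 - -25 = 6 + 25 = 31$)
$\frac{v}{\sqrt{\left(-47\right) \left(-16\right) + k}} = \frac{31}{\sqrt{\left(-47\right) \left(-16\right) + \frac{1}{4037}}} = \frac{31}{\sqrt{752 + \frac{1}{4037}}} = \frac{31}{\sqrt{\frac{3035825}{4037}}} = \frac{31}{\frac{5}{4037} \sqrt{490225021}} = 31 \frac{\sqrt{490225021}}{607165} = \frac{31 \sqrt{490225021}}{607165}$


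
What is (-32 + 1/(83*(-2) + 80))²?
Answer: 7579009/7396 ≈ 1024.7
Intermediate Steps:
(-32 + 1/(83*(-2) + 80))² = (-32 + 1/(-166 + 80))² = (-32 + 1/(-86))² = (-32 - 1/86)² = (-2753/86)² = 7579009/7396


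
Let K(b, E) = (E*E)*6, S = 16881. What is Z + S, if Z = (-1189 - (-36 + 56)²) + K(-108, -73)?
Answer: 47266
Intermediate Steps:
K(b, E) = 6*E² (K(b, E) = E²*6 = 6*E²)
Z = 30385 (Z = (-1189 - (-36 + 56)²) + 6*(-73)² = (-1189 - 1*20²) + 6*5329 = (-1189 - 1*400) + 31974 = (-1189 - 400) + 31974 = -1589 + 31974 = 30385)
Z + S = 30385 + 16881 = 47266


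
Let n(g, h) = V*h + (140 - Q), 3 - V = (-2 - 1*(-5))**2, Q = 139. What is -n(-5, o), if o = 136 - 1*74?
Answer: 371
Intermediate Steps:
o = 62 (o = 136 - 74 = 62)
V = -6 (V = 3 - (-2 - 1*(-5))**2 = 3 - (-2 + 5)**2 = 3 - 1*3**2 = 3 - 1*9 = 3 - 9 = -6)
n(g, h) = 1 - 6*h (n(g, h) = -6*h + (140 - 1*139) = -6*h + (140 - 139) = -6*h + 1 = 1 - 6*h)
-n(-5, o) = -(1 - 6*62) = -(1 - 372) = -1*(-371) = 371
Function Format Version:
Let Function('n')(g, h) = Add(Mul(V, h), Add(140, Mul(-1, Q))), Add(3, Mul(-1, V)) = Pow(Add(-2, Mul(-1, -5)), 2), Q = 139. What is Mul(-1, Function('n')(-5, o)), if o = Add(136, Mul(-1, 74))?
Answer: 371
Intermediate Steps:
o = 62 (o = Add(136, -74) = 62)
V = -6 (V = Add(3, Mul(-1, Pow(Add(-2, Mul(-1, -5)), 2))) = Add(3, Mul(-1, Pow(Add(-2, 5), 2))) = Add(3, Mul(-1, Pow(3, 2))) = Add(3, Mul(-1, 9)) = Add(3, -9) = -6)
Function('n')(g, h) = Add(1, Mul(-6, h)) (Function('n')(g, h) = Add(Mul(-6, h), Add(140, Mul(-1, 139))) = Add(Mul(-6, h), Add(140, -139)) = Add(Mul(-6, h), 1) = Add(1, Mul(-6, h)))
Mul(-1, Function('n')(-5, o)) = Mul(-1, Add(1, Mul(-6, 62))) = Mul(-1, Add(1, -372)) = Mul(-1, -371) = 371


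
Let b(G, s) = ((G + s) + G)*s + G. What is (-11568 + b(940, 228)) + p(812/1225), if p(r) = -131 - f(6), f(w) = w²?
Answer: 469829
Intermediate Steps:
b(G, s) = G + s*(s + 2*G) (b(G, s) = (s + 2*G)*s + G = s*(s + 2*G) + G = G + s*(s + 2*G))
p(r) = -167 (p(r) = -131 - 1*6² = -131 - 1*36 = -131 - 36 = -167)
(-11568 + b(940, 228)) + p(812/1225) = (-11568 + (940 + 228² + 2*940*228)) - 167 = (-11568 + (940 + 51984 + 428640)) - 167 = (-11568 + 481564) - 167 = 469996 - 167 = 469829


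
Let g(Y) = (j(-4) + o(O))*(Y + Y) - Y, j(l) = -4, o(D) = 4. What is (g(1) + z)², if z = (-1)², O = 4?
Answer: 0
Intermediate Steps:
z = 1
g(Y) = -Y (g(Y) = (-4 + 4)*(Y + Y) - Y = 0*(2*Y) - Y = 0 - Y = -Y)
(g(1) + z)² = (-1*1 + 1)² = (-1 + 1)² = 0² = 0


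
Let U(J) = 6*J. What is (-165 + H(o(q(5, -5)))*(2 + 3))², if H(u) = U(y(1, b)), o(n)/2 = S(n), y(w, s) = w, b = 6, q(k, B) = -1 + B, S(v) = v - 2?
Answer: 18225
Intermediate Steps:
S(v) = -2 + v
o(n) = -4 + 2*n (o(n) = 2*(-2 + n) = -4 + 2*n)
H(u) = 6 (H(u) = 6*1 = 6)
(-165 + H(o(q(5, -5)))*(2 + 3))² = (-165 + 6*(2 + 3))² = (-165 + 6*5)² = (-165 + 30)² = (-135)² = 18225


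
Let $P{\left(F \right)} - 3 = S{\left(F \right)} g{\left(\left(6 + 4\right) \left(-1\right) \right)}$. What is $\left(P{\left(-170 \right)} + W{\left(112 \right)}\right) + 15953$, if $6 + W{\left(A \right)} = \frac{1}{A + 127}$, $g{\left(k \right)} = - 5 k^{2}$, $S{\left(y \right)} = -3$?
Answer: $\frac{4170551}{239} \approx 17450.0$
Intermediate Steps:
$P{\left(F \right)} = 1503$ ($P{\left(F \right)} = 3 - 3 \left(- 5 \left(\left(6 + 4\right) \left(-1\right)\right)^{2}\right) = 3 - 3 \left(- 5 \left(10 \left(-1\right)\right)^{2}\right) = 3 - 3 \left(- 5 \left(-10\right)^{2}\right) = 3 - 3 \left(\left(-5\right) 100\right) = 3 - -1500 = 3 + 1500 = 1503$)
$W{\left(A \right)} = -6 + \frac{1}{127 + A}$ ($W{\left(A \right)} = -6 + \frac{1}{A + 127} = -6 + \frac{1}{127 + A}$)
$\left(P{\left(-170 \right)} + W{\left(112 \right)}\right) + 15953 = \left(1503 + \frac{-761 - 672}{127 + 112}\right) + 15953 = \left(1503 + \frac{-761 - 672}{239}\right) + 15953 = \left(1503 + \frac{1}{239} \left(-1433\right)\right) + 15953 = \left(1503 - \frac{1433}{239}\right) + 15953 = \frac{357784}{239} + 15953 = \frac{4170551}{239}$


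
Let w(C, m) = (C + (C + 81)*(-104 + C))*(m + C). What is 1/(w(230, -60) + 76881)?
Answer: 1/6777601 ≈ 1.4754e-7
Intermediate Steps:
w(C, m) = (C + m)*(C + (-104 + C)*(81 + C)) (w(C, m) = (C + (81 + C)*(-104 + C))*(C + m) = (C + (-104 + C)*(81 + C))*(C + m) = (C + m)*(C + (-104 + C)*(81 + C)))
1/(w(230, -60) + 76881) = 1/((230³ - 8424*230 - 8424*(-60) - 22*230² - 60*230² - 22*230*(-60)) + 76881) = 1/((12167000 - 1937520 + 505440 - 22*52900 - 60*52900 + 303600) + 76881) = 1/((12167000 - 1937520 + 505440 - 1163800 - 3174000 + 303600) + 76881) = 1/(6700720 + 76881) = 1/6777601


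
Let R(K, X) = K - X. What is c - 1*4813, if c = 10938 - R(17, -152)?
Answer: 5956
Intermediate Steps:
c = 10769 (c = 10938 - (17 - 1*(-152)) = 10938 - (17 + 152) = 10938 - 1*169 = 10938 - 169 = 10769)
c - 1*4813 = 10769 - 1*4813 = 10769 - 4813 = 5956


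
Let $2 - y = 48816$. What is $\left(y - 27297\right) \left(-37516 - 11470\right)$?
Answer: $3728373446$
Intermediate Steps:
$y = -48814$ ($y = 2 - 48816 = -48814$)
$\left(y - 27297\right) \left(-37516 - 11470\right) = \left(-48814 - 27297\right) \left(-37516 - 11470\right) = \left(-76111\right) \left(-48986\right) = 3728373446$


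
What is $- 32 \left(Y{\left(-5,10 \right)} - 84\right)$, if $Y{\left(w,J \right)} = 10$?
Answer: $2368$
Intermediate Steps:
$- 32 \left(Y{\left(-5,10 \right)} - 84\right) = - 32 \left(10 - 84\right) = \left(-32\right) \left(-74\right) = 2368$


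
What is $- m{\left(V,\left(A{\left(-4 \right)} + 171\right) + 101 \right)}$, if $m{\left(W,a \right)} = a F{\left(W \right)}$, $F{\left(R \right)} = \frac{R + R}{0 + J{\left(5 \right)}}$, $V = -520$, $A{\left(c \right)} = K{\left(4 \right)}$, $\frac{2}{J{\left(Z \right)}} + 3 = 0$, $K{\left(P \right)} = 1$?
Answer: $-425880$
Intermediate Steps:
$J{\left(Z \right)} = - \frac{2}{3}$ ($J{\left(Z \right)} = \frac{2}{-3 + 0} = \frac{2}{-3} = 2 \left(- \frac{1}{3}\right) = - \frac{2}{3}$)
$A{\left(c \right)} = 1$
$F{\left(R \right)} = - 3 R$ ($F{\left(R \right)} = \frac{R + R}{0 - \frac{2}{3}} = \frac{2 R}{- \frac{2}{3}} = 2 R \left(- \frac{3}{2}\right) = - 3 R$)
$m{\left(W,a \right)} = - 3 W a$ ($m{\left(W,a \right)} = a \left(- 3 W\right) = - 3 W a$)
$- m{\left(V,\left(A{\left(-4 \right)} + 171\right) + 101 \right)} = - \left(-3\right) \left(-520\right) \left(\left(1 + 171\right) + 101\right) = - \left(-3\right) \left(-520\right) \left(172 + 101\right) = - \left(-3\right) \left(-520\right) 273 = \left(-1\right) 425880 = -425880$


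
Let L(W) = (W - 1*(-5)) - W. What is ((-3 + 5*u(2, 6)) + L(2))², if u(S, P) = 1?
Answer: 49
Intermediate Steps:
L(W) = 5 (L(W) = (W + 5) - W = (5 + W) - W = 5)
((-3 + 5*u(2, 6)) + L(2))² = ((-3 + 5*1) + 5)² = ((-3 + 5) + 5)² = (2 + 5)² = 7² = 49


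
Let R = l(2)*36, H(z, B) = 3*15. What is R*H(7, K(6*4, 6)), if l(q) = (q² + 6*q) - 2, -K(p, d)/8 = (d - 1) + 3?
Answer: 22680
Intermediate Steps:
K(p, d) = -16 - 8*d (K(p, d) = -8*((d - 1) + 3) = -8*((-1 + d) + 3) = -8*(2 + d) = -16 - 8*d)
l(q) = -2 + q² + 6*q
H(z, B) = 45
R = 504 (R = (-2 + 2² + 6*2)*36 = (-2 + 4 + 12)*36 = 14*36 = 504)
R*H(7, K(6*4, 6)) = 504*45 = 22680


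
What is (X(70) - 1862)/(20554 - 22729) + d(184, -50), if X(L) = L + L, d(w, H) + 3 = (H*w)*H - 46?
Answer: 333465049/725 ≈ 4.5995e+5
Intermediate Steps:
d(w, H) = -49 + w*H² (d(w, H) = -3 + ((H*w)*H - 46) = -3 + (w*H² - 46) = -3 + (-46 + w*H²) = -49 + w*H²)
X(L) = 2*L
(X(70) - 1862)/(20554 - 22729) + d(184, -50) = (2*70 - 1862)/(20554 - 22729) + (-49 + 184*(-50)²) = (140 - 1862)/(-2175) + (-49 + 184*2500) = -1722*(-1/2175) + (-49 + 460000) = 574/725 + 459951 = 333465049/725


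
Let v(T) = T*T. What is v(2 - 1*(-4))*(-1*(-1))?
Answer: 36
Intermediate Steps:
v(T) = T²
v(2 - 1*(-4))*(-1*(-1)) = (2 - 1*(-4))²*(-1*(-1)) = (2 + 4)²*1 = 6²*1 = 36*1 = 36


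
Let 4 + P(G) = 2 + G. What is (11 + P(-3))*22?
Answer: 132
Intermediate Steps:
P(G) = -2 + G (P(G) = -4 + (2 + G) = -2 + G)
(11 + P(-3))*22 = (11 + (-2 - 3))*22 = (11 - 5)*22 = 6*22 = 132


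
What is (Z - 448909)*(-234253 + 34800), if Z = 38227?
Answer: 81911756946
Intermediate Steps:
(Z - 448909)*(-234253 + 34800) = (38227 - 448909)*(-234253 + 34800) = -410682*(-199453) = 81911756946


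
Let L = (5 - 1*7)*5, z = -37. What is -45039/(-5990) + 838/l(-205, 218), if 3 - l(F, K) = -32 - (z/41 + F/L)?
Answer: 613248443/26817230 ≈ 22.868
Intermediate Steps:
L = -10 (L = (5 - 7)*5 = -2*5 = -10)
l(F, K) = 1398/41 - F/10 (l(F, K) = 3 - (-32 - (-37/41 + F/(-10))) = 3 - (-32 - (-37*1/41 + F*(-⅒))) = 3 - (-32 - (-37/41 - F/10)) = 3 - (-32 + (37/41 + F/10)) = 3 - (-1275/41 + F/10) = 3 + (1275/41 - F/10) = 1398/41 - F/10)
-45039/(-5990) + 838/l(-205, 218) = -45039/(-5990) + 838/(1398/41 - ⅒*(-205)) = -45039*(-1/5990) + 838/(1398/41 + 41/2) = 45039/5990 + 838/(4477/82) = 45039/5990 + 838*(82/4477) = 45039/5990 + 68716/4477 = 613248443/26817230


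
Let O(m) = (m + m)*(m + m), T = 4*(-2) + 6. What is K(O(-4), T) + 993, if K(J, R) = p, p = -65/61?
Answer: 60508/61 ≈ 991.93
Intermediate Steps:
T = -2 (T = -8 + 6 = -2)
O(m) = 4*m**2 (O(m) = (2*m)*(2*m) = 4*m**2)
p = -65/61 (p = -65*1/61 = -65/61 ≈ -1.0656)
K(J, R) = -65/61
K(O(-4), T) + 993 = -65/61 + 993 = 60508/61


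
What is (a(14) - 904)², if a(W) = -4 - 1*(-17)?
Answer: 793881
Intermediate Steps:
a(W) = 13 (a(W) = -4 + 17 = 13)
(a(14) - 904)² = (13 - 904)² = (-891)² = 793881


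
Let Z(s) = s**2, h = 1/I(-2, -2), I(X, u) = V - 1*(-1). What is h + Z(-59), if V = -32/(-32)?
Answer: 6963/2 ≈ 3481.5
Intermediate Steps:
V = 1 (V = -32*(-1/32) = 1)
I(X, u) = 2 (I(X, u) = 1 - 1*(-1) = 1 + 1 = 2)
h = 1/2 ≈ 0.50000
h + Z(-59) = 1/2 + (-59)**2 = 1/2 + 3481 = 6963/2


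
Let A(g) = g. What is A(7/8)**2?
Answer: 49/64 ≈ 0.76563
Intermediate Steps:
A(7/8)**2 = (7/8)**2 = 49/64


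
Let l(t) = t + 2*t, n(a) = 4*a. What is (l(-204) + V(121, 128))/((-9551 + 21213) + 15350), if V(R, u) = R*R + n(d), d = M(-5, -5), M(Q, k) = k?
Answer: 14009/27012 ≈ 0.51862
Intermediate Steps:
d = -5
V(R, u) = -20 + R² (V(R, u) = R*R + 4*(-5) = R² - 20 = -20 + R²)
l(t) = 3*t
(l(-204) + V(121, 128))/((-9551 + 21213) + 15350) = (3*(-204) + (-20 + 121²))/((-9551 + 21213) + 15350) = (-612 + (-20 + 14641))/(11662 + 15350) = (-612 + 14621)/27012 = 14009*(1/27012) = 14009/27012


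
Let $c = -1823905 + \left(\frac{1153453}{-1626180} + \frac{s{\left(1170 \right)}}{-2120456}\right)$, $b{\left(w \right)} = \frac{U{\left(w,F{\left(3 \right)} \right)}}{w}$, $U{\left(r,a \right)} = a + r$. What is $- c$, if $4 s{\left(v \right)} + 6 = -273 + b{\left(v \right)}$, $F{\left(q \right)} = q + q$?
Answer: $\frac{27253504834803518019}{14942386931680} \approx 1.8239 \cdot 10^{6}$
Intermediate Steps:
$F{\left(q \right)} = 2 q$
$b{\left(w \right)} = \frac{6 + w}{w}$ ($b{\left(w \right)} = \frac{2 \cdot 3 + w}{w} = \frac{6 + w}{w}$)
$s{\left(v \right)} = - \frac{279}{4} + \frac{6 + v}{4 v}$ ($s{\left(v \right)} = - \frac{3}{2} + \frac{-273 + \frac{6 + v}{v}}{4} = - \frac{3}{2} - \left(\frac{273}{4} - \frac{6 + v}{4 v}\right) = - \frac{279}{4} + \frac{6 + v}{4 v}$)
$c = - \frac{27253504834803518019}{14942386931680}$ ($c = -1823905 + \left(\frac{1153453}{-1626180} + \frac{\frac{1}{2} \cdot \frac{1}{1170} \left(3 - 162630\right)}{-2120456}\right) = -1823905 + \left(1153453 \left(- \frac{1}{1626180}\right) + \frac{1}{2} \cdot \frac{1}{1170} \left(3 - 162630\right) \left(- \frac{1}{2120456}\right)\right) = -1823905 - \left(\frac{1153453}{1626180} - \frac{1}{2} \cdot \frac{1}{1170} \left(-162627\right) \left(- \frac{1}{2120456}\right)\right) = -1823905 - \frac{10598177707619}{14942386931680} = - \frac{27253504834803518019}{14942386931680} \approx -1.8239 \cdot 10^{6}$)
$- c = \left(-1\right) \left(- \frac{27253504834803518019}{14942386931680}\right) = \frac{27253504834803518019}{14942386931680}$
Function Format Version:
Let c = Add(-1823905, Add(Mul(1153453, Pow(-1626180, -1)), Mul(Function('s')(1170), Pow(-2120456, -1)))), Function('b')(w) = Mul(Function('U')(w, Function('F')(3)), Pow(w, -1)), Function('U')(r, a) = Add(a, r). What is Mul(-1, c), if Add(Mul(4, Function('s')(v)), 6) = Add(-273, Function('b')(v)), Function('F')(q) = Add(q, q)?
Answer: Rational(27253504834803518019, 14942386931680) ≈ 1.8239e+6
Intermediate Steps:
Function('F')(q) = Mul(2, q)
Function('b')(w) = Mul(Pow(w, -1), Add(6, w)) (Function('b')(w) = Mul(Add(Mul(2, 3), w), Pow(w, -1)) = Mul(Add(6, w), Pow(w, -1)) = Mul(Pow(w, -1), Add(6, w)))
Function('s')(v) = Add(Rational(-279, 4), Mul(Rational(1, 4), Pow(v, -1), Add(6, v))) (Function('s')(v) = Add(Rational(-3, 2), Mul(Rational(1, 4), Add(-273, Mul(Pow(v, -1), Add(6, v))))) = Add(Rational(-3, 2), Add(Rational(-273, 4), Mul(Rational(1, 4), Pow(v, -1), Add(6, v)))) = Add(Rational(-279, 4), Mul(Rational(1, 4), Pow(v, -1), Add(6, v))))
c = Rational(-27253504834803518019, 14942386931680) (c = Add(-1823905, Add(Mul(1153453, Pow(-1626180, -1)), Mul(Mul(Rational(1, 2), Pow(1170, -1), Add(3, Mul(-139, 1170))), Pow(-2120456, -1)))) = Add(-1823905, Add(Mul(1153453, Rational(-1, 1626180)), Mul(Mul(Rational(1, 2), Rational(1, 1170), Add(3, -162630)), Rational(-1, 2120456)))) = Add(-1823905, Add(Rational(-1153453, 1626180), Mul(Mul(Rational(1, 2), Rational(1, 1170), -162627), Rational(-1, 2120456)))) = Add(-1823905, Add(Rational(-1153453, 1626180), Mul(Rational(-54209, 780), Rational(-1, 2120456)))) = Add(-1823905, Add(Rational(-1153453, 1626180), Rational(54209, 1653955680))) = Add(-1823905, Rational(-10598177707619, 14942386931680)) = Rational(-27253504834803518019, 14942386931680) ≈ -1.8239e+6)
Mul(-1, c) = Mul(-1, Rational(-27253504834803518019, 14942386931680)) = Rational(27253504834803518019, 14942386931680)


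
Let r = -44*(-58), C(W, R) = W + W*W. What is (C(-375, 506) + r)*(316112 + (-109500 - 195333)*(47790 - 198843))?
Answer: 6575497343781322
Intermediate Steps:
C(W, R) = W + W²
r = 2552
(C(-375, 506) + r)*(316112 + (-109500 - 195333)*(47790 - 198843)) = (-375*(1 - 375) + 2552)*(316112 + (-109500 - 195333)*(47790 - 198843)) = (-375*(-374) + 2552)*(316112 - 304833*(-151053)) = (140250 + 2552)*(316112 + 46045939149) = 142802*46046255261 = 6575497343781322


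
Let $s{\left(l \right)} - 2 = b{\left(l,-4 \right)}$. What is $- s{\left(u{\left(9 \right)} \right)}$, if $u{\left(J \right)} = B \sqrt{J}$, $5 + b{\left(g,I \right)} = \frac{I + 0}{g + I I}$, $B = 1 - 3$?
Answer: $\frac{17}{5} \approx 3.4$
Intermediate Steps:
$B = -2$
$b{\left(g,I \right)} = -5 + \frac{I}{g + I^{2}}$ ($b{\left(g,I \right)} = -5 + \frac{I + 0}{g + I I} = -5 + \frac{I}{g + I^{2}}$)
$u{\left(J \right)} = - 2 \sqrt{J}$
$s{\left(l \right)} = 2 + \frac{-84 - 5 l}{16 + l}$ ($s{\left(l \right)} = 2 + \frac{-4 - 5 l - 5 \left(-4\right)^{2}}{l + \left(-4\right)^{2}} = 2 + \frac{-4 - 5 l - 80}{l + 16} = 2 + \frac{-4 - 5 l - 80}{16 + l} = 2 + \frac{-84 - 5 l}{16 + l}$)
$- s{\left(u{\left(9 \right)} \right)} = - \frac{-52 - 3 \left(- 2 \sqrt{9}\right)}{16 - 2 \sqrt{9}} = - \frac{-52 - 3 \left(\left(-2\right) 3\right)}{16 - 6} = - \frac{-52 - -18}{16 - 6} = - \frac{-52 + 18}{10} = - \frac{-34}{10} = \left(-1\right) \left(- \frac{17}{5}\right) = \frac{17}{5}$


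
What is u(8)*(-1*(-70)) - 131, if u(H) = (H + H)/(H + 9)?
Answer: -1107/17 ≈ -65.118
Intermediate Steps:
u(H) = 2*H/(9 + H) (u(H) = (2*H)/(9 + H) = 2*H/(9 + H))
u(8)*(-1*(-70)) - 131 = (2*8/(9 + 8))*(-1*(-70)) - 131 = (2*8/17)*70 - 131 = (2*8*(1/17))*70 - 131 = (16/17)*70 - 131 = 1120/17 - 131 = -1107/17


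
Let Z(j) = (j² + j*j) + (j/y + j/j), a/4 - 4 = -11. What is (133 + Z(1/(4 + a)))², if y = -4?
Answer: 93103201/5184 ≈ 17960.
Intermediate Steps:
a = -28 (a = 16 + 4*(-11) = 16 - 44 = -28)
Z(j) = 1 + 2*j² - j/4 (Z(j) = (j² + j*j) + (j/(-4) + j/j) = (j² + j²) + (j*(-¼) + 1) = 2*j² + (-j/4 + 1) = 2*j² + (1 - j/4) = 1 + 2*j² - j/4)
(133 + Z(1/(4 + a)))² = (133 + (1 + 2*(1/(4 - 28))² - 1/(4*(4 - 28))))² = (133 + (1 + 2*(1/(-24))² - ¼/(-24)))² = (133 + (1 + 2*(-1/24)² - ¼*(-1/24)))² = (133 + (1 + 2*(1/576) + 1/96))² = (133 + (1 + 1/288 + 1/96))² = (133 + 73/72)² = (9649/72)² = 93103201/5184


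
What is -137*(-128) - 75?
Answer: 17461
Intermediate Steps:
-137*(-128) - 75 = 17536 - 75 = 17461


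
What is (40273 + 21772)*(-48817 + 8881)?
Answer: -2477829120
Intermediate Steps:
(40273 + 21772)*(-48817 + 8881) = 62045*(-39936) = -2477829120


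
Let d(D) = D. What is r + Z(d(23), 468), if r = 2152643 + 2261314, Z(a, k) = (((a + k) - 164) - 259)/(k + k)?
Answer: 1032865955/234 ≈ 4.4140e+6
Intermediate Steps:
Z(a, k) = (-423 + a + k)/(2*k) (Z(a, k) = ((-164 + a + k) - 259)/((2*k)) = (-423 + a + k)*(1/(2*k)) = (-423 + a + k)/(2*k))
r = 4413957
r + Z(d(23), 468) = 4413957 + (1/2)*(-423 + 23 + 468)/468 = 4413957 + (1/2)*(1/468)*68 = 4413957 + 17/234 = 1032865955/234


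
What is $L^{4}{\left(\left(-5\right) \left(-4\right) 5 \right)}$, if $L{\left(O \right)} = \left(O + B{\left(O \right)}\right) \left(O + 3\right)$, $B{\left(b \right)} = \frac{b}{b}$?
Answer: $11712089809763281$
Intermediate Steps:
$B{\left(b \right)} = 1$
$L{\left(O \right)} = \left(1 + O\right) \left(3 + O\right)$ ($L{\left(O \right)} = \left(O + 1\right) \left(O + 3\right) = \left(1 + O\right) \left(3 + O\right)$)
$L^{4}{\left(\left(-5\right) \left(-4\right) 5 \right)} = \left(3 + \left(\left(-5\right) \left(-4\right) 5\right)^{2} + 4 \left(-5\right) \left(-4\right) 5\right)^{4} = \left(3 + \left(20 \cdot 5\right)^{2} + 4 \cdot 20 \cdot 5\right)^{4} = \left(3 + 100^{2} + 4 \cdot 100\right)^{4} = \left(3 + 10000 + 400\right)^{4} = 10403^{4} = 11712089809763281$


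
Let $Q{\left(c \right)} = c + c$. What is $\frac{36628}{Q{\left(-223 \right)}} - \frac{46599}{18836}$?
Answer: $- \frac{355354081}{4200428} \approx -84.599$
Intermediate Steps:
$Q{\left(c \right)} = 2 c$
$\frac{36628}{Q{\left(-223 \right)}} - \frac{46599}{18836} = \frac{36628}{2 \left(-223\right)} - \frac{46599}{18836} = \frac{36628}{-446} - \frac{46599}{18836} = 36628 \left(- \frac{1}{446}\right) - \frac{46599}{18836} = - \frac{18314}{223} - \frac{46599}{18836} = - \frac{355354081}{4200428}$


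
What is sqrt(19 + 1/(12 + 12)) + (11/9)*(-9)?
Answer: -11 + sqrt(2742)/12 ≈ -6.6363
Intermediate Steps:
sqrt(19 + 1/(12 + 12)) + (11/9)*(-9) = sqrt(19 + 1/24) + (11*(1/9))*(-9) = sqrt(19 + 1/24) + (11/9)*(-9) = sqrt(457/24) - 11 = sqrt(2742)/12 - 11 = -11 + sqrt(2742)/12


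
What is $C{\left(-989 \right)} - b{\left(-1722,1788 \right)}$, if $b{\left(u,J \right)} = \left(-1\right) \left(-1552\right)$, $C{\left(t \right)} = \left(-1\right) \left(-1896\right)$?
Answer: $344$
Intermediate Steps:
$C{\left(t \right)} = 1896$
$b{\left(u,J \right)} = 1552$
$C{\left(-989 \right)} - b{\left(-1722,1788 \right)} = 1896 - 1552 = 344$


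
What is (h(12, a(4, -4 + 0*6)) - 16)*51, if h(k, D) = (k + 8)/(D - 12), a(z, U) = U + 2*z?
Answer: -1887/2 ≈ -943.50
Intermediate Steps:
h(k, D) = (8 + k)/(-12 + D)
(h(12, a(4, -4 + 0*6)) - 16)*51 = ((8 + 12)/(-12 + ((-4 + 0*6) + 2*4)) - 16)*51 = (20/(-12 + ((-4 + 0) + 8)) - 16)*51 = (20/(-12 + (-4 + 8)) - 16)*51 = (20/(-12 + 4) - 16)*51 = (20/(-8) - 16)*51 = (-⅛*20 - 16)*51 = (-5/2 - 16)*51 = -37/2*51 = -1887/2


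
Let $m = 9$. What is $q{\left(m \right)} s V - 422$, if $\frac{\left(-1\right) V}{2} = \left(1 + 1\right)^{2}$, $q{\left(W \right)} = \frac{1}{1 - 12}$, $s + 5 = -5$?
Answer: $- \frac{4722}{11} \approx -429.27$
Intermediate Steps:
$s = -10$ ($s = -5 - 5 = -10$)
$q{\left(W \right)} = - \frac{1}{11}$ ($q{\left(W \right)} = \frac{1}{-11} = - \frac{1}{11}$)
$V = -8$ ($V = - 2 \left(1 + 1\right)^{2} = - 2 \cdot 2^{2} = \left(-2\right) 4 = -8$)
$q{\left(m \right)} s V - 422 = \left(- \frac{1}{11}\right) \left(-10\right) \left(-8\right) - 422 = \frac{10}{11} \left(-8\right) - 422 = - \frac{80}{11} - 422 = - \frac{4722}{11}$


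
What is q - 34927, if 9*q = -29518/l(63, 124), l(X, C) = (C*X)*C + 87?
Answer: -304527669343/8718975 ≈ -34927.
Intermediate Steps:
l(X, C) = 87 + X*C**2 (l(X, C) = X*C**2 + 87 = 87 + X*C**2)
q = -29518/8718975 (q = (-29518/(87 + 63*124**2))/9 = (-29518/(87 + 63*15376))/9 = (-29518/(87 + 968688))/9 = (-29518/968775)/9 = (-29518*1/968775)/9 = (1/9)*(-29518/968775) = -29518/8718975 ≈ -0.0033855)
q - 34927 = -29518/8718975 - 34927 = -304527669343/8718975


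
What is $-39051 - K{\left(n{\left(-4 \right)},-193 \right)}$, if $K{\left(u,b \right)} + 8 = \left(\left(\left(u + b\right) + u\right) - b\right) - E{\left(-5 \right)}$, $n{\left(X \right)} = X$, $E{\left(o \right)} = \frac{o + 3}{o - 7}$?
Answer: $- \frac{234209}{6} \approx -39035.0$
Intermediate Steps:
$E{\left(o \right)} = \frac{3 + o}{-7 + o}$
$K{\left(u,b \right)} = - \frac{49}{6} + 2 u$ ($K{\left(u,b \right)} = -8 + \left(\left(\left(\left(u + b\right) + u\right) - b\right) - \frac{3 - 5}{-7 - 5}\right) = -8 + \left(\left(\left(\left(b + u\right) + u\right) - b\right) - \frac{1}{-12} \left(-2\right)\right) = -8 + \left(\left(\left(b + 2 u\right) - b\right) - \left(- \frac{1}{12}\right) \left(-2\right)\right) = -8 + \left(2 u - \frac{1}{6}\right) = -8 + \left(- \frac{1}{6} + 2 u\right) = - \frac{49}{6} + 2 u$)
$-39051 - K{\left(n{\left(-4 \right)},-193 \right)} = -39051 - \left(- \frac{49}{6} + 2 \left(-4\right)\right) = -39051 - \left(- \frac{49}{6} - 8\right) = -39051 - - \frac{97}{6} = -39051 + \frac{97}{6} = - \frac{234209}{6}$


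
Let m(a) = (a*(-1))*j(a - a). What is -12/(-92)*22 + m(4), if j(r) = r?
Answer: 66/23 ≈ 2.8696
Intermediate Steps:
m(a) = 0 (m(a) = (a*(-1))*(a - a) = -a*0 = 0)
-12/(-92)*22 + m(4) = -12/(-92)*22 + 0 = -12*(-1/92)*22 + 0 = (3/23)*22 + 0 = 66/23 + 0 = 66/23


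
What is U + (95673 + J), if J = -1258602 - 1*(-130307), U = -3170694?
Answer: -4203316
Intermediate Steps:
J = -1128295 (J = -1258602 + 130307 = -1128295)
U + (95673 + J) = -3170694 + (95673 - 1128295) = -3170694 - 1032622 = -4203316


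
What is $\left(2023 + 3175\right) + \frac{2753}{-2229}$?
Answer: $\frac{11583589}{2229} \approx 5196.8$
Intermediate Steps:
$\left(2023 + 3175\right) + \frac{2753}{-2229} = 5198 + 2753 \left(- \frac{1}{2229}\right) = 5198 - \frac{2753}{2229} = \frac{11583589}{2229}$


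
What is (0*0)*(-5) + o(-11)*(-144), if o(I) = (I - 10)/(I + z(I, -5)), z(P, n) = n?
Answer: -189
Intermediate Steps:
o(I) = (-10 + I)/(-5 + I) (o(I) = (I - 10)/(I - 5) = (-10 + I)/(-5 + I))
(0*0)*(-5) + o(-11)*(-144) = (0*0)*(-5) + ((-10 - 11)/(-5 - 11))*(-144) = 0*(-5) + (-21/(-16))*(-144) = 0 - 1/16*(-21)*(-144) = 0 + (21/16)*(-144) = 0 - 189 = -189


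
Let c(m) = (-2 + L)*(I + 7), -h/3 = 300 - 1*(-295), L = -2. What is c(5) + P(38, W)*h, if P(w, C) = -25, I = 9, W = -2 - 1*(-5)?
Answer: 44561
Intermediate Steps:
W = 3 (W = -2 + 5 = 3)
h = -1785 (h = -3*(300 - 1*(-295)) = -3*(300 + 295) = -3*595 = -1785)
c(m) = -64 (c(m) = (-2 - 2)*(9 + 7) = -4*16 = -64)
c(5) + P(38, W)*h = -64 - 25*(-1785) = -64 + 44625 = 44561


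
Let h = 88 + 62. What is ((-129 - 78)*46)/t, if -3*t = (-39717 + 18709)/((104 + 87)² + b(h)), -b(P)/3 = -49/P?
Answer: -26053606017/525200 ≈ -49607.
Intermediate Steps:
h = 150
b(P) = 147/P (b(P) = -(-147)/P = 147/P)
t = 1050400/5472297 (t = -(-39717 + 18709)/(3*((104 + 87)² + 147/150)) = -(-21008)/(3*(191² + 147*(1/150))) = -(-21008)/(3*(36481 + 49/50)) = -(-21008)/(3*1824099/50) = -(-21008)*50/(3*1824099) = -⅓*(-1050400/1824099) = 1050400/5472297 ≈ 0.19195)
((-129 - 78)*46)/t = ((-129 - 78)*46)/(1050400/5472297) = -207*46*(5472297/1050400) = -9522*5472297/1050400 = -26053606017/525200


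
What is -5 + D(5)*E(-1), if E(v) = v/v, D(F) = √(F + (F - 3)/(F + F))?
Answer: -5 + √130/5 ≈ -2.7197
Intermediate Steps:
D(F) = √(F + (-3 + F)/(2*F)) (D(F) = √(F + (-3 + F)/((2*F))) = √(F + (-3 + F)*(1/(2*F))) = √(F + (-3 + F)/(2*F)))
E(v) = 1
-5 + D(5)*E(-1) = -5 + (√(2 - 6/5 + 4*5)/2)*1 = -5 + (√(2 - 6*⅕ + 20)/2)*1 = -5 + (√(2 - 6/5 + 20)/2)*1 = -5 + (√(104/5)/2)*1 = -5 + ((2*√130/5)/2)*1 = -5 + (√130/5)*1 = -5 + √130/5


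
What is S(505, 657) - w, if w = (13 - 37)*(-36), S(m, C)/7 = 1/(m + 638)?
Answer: -987545/1143 ≈ -863.99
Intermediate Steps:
S(m, C) = 7/(638 + m) (S(m, C) = 7/(m + 638) = 7/(638 + m))
w = 864 (w = -24*(-36) = 864)
S(505, 657) - w = 7/(638 + 505) - 1*864 = 7/1143 - 864 = -987545/1143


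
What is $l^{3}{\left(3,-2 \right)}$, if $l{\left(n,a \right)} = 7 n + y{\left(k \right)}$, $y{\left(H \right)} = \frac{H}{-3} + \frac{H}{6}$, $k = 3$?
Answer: $\frac{68921}{8} \approx 8615.1$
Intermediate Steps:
$y{\left(H \right)} = - \frac{H}{6}$ ($y{\left(H \right)} = H \left(- \frac{1}{3}\right) + H \frac{1}{6} = - \frac{H}{3} + \frac{H}{6} = - \frac{H}{6}$)
$l{\left(n,a \right)} = - \frac{1}{2} + 7 n$ ($l{\left(n,a \right)} = 7 n - \frac{1}{2} = - \frac{1}{2} + 7 n$)
$l^{3}{\left(3,-2 \right)} = \left(- \frac{1}{2} + 7 \cdot 3\right)^{3} = \left(- \frac{1}{2} + 21\right)^{3} = \left(\frac{41}{2}\right)^{3} = \frac{68921}{8}$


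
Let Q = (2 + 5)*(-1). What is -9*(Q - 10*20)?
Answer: 1863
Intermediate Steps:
Q = -7 (Q = 7*(-1) = -7)
-9*(Q - 10*20) = -9*(-7 - 10*20) = -9*(-7 - 200) = -9*(-207) = 1863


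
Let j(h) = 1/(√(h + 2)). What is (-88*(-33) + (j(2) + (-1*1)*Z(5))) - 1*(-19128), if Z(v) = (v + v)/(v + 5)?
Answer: 44063/2 ≈ 22032.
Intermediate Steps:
Z(v) = 2*v/(5 + v) (Z(v) = (2*v)/(5 + v) = 2*v/(5 + v))
j(h) = (2 + h)^(-½) (j(h) = 1/(√(2 + h)) = (2 + h)^(-½))
(-88*(-33) + (j(2) + (-1*1)*Z(5))) - 1*(-19128) = (-88*(-33) + ((2 + 2)^(-½) + (-1*1)*(2*5/(5 + 5)))) - 1*(-19128) = (2904 + (4^(-½) - 2*5/10)) + 19128 = (2904 + (½ - 2*5/10)) + 19128 = (2904 + (½ - 1*1)) + 19128 = (2904 + (½ - 1)) + 19128 = (2904 - ½) + 19128 = 5807/2 + 19128 = 44063/2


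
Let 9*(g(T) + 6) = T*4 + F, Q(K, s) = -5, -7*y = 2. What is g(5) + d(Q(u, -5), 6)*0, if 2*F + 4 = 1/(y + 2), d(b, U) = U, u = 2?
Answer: -857/216 ≈ -3.9676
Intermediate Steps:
y = -2/7 (y = -1/7*2 = -2/7 ≈ -0.28571)
F = -41/24 (F = -2 + 1/(2*(-2/7 + 2)) = -2 + 1/(2*(12/7)) = -2 + (1/2)*(7/12) = -2 + 7/24 = -41/24 ≈ -1.7083)
g(T) = -1337/216 + 4*T/9 (g(T) = -6 + (T*4 - 41/24)/9 = -6 + (4*T - 41/24)/9 = -6 + (-41/24 + 4*T)/9 = -6 + (-41/216 + 4*T/9) = -1337/216 + 4*T/9)
g(5) + d(Q(u, -5), 6)*0 = (-1337/216 + (4/9)*5) + 6*0 = (-1337/216 + 20/9) + 0 = -857/216 + 0 = -857/216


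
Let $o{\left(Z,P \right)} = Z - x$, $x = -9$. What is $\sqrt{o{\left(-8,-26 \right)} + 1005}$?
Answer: $\sqrt{1006} \approx 31.717$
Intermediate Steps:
$o{\left(Z,P \right)} = 9 + Z$ ($o{\left(Z,P \right)} = Z - -9 = Z + 9 = 9 + Z$)
$\sqrt{o{\left(-8,-26 \right)} + 1005} = \sqrt{\left(9 - 8\right) + 1005} = \sqrt{1 + 1005} = \sqrt{1006}$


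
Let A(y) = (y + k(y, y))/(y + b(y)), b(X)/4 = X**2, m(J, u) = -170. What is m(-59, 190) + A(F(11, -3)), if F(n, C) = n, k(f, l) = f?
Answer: -7648/45 ≈ -169.96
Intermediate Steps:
b(X) = 4*X**2
A(y) = 2*y/(y + 4*y**2) (A(y) = (y + y)/(y + 4*y**2) = (2*y)/(y + 4*y**2) = 2*y/(y + 4*y**2))
m(-59, 190) + A(F(11, -3)) = -170 + 2/(1 + 4*11) = -170 + 2/(1 + 44) = -170 + 2/45 = -7648/45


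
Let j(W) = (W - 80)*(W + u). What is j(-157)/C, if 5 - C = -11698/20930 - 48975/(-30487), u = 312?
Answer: -11720171524425/1261027363 ≈ -9294.1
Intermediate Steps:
j(W) = (-80 + W)*(312 + W) (j(W) = (W - 80)*(W + 312) = (-80 + W)*(312 + W))
C = 1261027363/319046455 (C = 5 - (-11698/20930 - 48975/(-30487)) = 5 - (-11698*1/20930 - 48975*(-1/30487)) = 5 - (-5849/10465 + 48975/30487) = 5 - 1*334204912/319046455 = 5 - 334204912/319046455 = 1261027363/319046455 ≈ 3.9525)
j(-157)/C = (-24960 + (-157)**2 + 232*(-157))/(1261027363/319046455) = (-24960 + 24649 - 36424)*(319046455/1261027363) = -36735*319046455/1261027363 = -11720171524425/1261027363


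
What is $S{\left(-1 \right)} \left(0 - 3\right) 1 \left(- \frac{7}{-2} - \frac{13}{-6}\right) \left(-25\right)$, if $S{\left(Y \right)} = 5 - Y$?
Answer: $2550$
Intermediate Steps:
$S{\left(-1 \right)} \left(0 - 3\right) 1 \left(- \frac{7}{-2} - \frac{13}{-6}\right) \left(-25\right) = \left(5 - -1\right) \left(0 - 3\right) 1 \left(- \frac{7}{-2} - \frac{13}{-6}\right) \left(-25\right) = \left(5 + 1\right) \left(0 - 3\right) 1 \left(\left(-7\right) \left(- \frac{1}{2}\right) - - \frac{13}{6}\right) \left(-25\right) = 6 \left(-3\right) 1 \left(\frac{7}{2} + \frac{13}{6}\right) \left(-25\right) = \left(-18\right) 1 \cdot \frac{17}{3} \left(-25\right) = \left(-18\right) \frac{17}{3} \left(-25\right) = \left(-102\right) \left(-25\right) = 2550$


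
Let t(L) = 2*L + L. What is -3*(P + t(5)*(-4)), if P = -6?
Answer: 198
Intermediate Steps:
t(L) = 3*L
-3*(P + t(5)*(-4)) = -3*(-6 + (3*5)*(-4)) = -3*(-6 + 15*(-4)) = -3*(-6 - 60) = -3*(-66) = 198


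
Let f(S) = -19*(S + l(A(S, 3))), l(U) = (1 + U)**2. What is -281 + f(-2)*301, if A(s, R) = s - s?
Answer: 5438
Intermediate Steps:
A(s, R) = 0
f(S) = -19 - 19*S (f(S) = -19*(S + (1 + 0)**2) = -19*(S + 1**2) = -19*(S + 1) = -19*(1 + S) = -19 - 19*S)
-281 + f(-2)*301 = -281 + (-19 - 19*(-2))*301 = -281 + (-19 + 38)*301 = -281 + 19*301 = -281 + 5719 = 5438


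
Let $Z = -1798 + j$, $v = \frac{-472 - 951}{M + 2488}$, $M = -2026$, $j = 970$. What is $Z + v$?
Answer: $- \frac{383959}{462} \approx -831.08$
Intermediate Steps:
$v = - \frac{1423}{462}$ ($v = \frac{-472 - 951}{-2026 + 2488} = - \frac{1423}{462} \approx -3.0801$)
$Z = -828$ ($Z = -1798 + 970 = -828$)
$Z + v = -828 - \frac{1423}{462} = - \frac{383959}{462}$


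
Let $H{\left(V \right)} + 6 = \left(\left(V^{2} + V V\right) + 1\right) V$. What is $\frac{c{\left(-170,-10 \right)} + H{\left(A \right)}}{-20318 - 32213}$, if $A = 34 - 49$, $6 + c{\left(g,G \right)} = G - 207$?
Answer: $\frac{6994}{52531} \approx 0.13314$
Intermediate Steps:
$c{\left(g,G \right)} = -213 + G$ ($c{\left(g,G \right)} = -6 + \left(G - 207\right) = -6 + \left(-207 + G\right) = -213 + G$)
$A = -15$
$H{\left(V \right)} = -6 + V \left(1 + 2 V^{2}\right)$ ($H{\left(V \right)} = -6 + \left(\left(V^{2} + V V\right) + 1\right) V = -6 + \left(\left(V^{2} + V^{2}\right) + 1\right) V = -6 + \left(2 V^{2} + 1\right) V = -6 + \left(1 + 2 V^{2}\right) V = -6 + V \left(1 + 2 V^{2}\right)$)
$\frac{c{\left(-170,-10 \right)} + H{\left(A \right)}}{-20318 - 32213} = \frac{\left(-213 - 10\right) - \left(21 + 6750\right)}{-20318 - 32213} = \frac{-223 - 6771}{-52531} = \left(-223 - 6771\right) \left(- \frac{1}{52531}\right) = \left(-6994\right) \left(- \frac{1}{52531}\right) = \frac{6994}{52531}$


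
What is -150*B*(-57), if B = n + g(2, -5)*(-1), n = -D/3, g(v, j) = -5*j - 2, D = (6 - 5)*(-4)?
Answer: -185250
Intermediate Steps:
D = -4 (D = 1*(-4) = -4)
g(v, j) = -2 - 5*j
n = 4/3 (n = -(-4)/3 = -1*(-4/3) = 4/3 ≈ 1.3333)
B = -65/3 (B = 4/3 + (-2 - 5*(-5))*(-1) = 4/3 + (-2 + 25)*(-1) = 4/3 + 23*(-1) = 4/3 - 23 = -65/3 ≈ -21.667)
-150*B*(-57) = -150*(-65/3)*(-57) = 3250*(-57) = -185250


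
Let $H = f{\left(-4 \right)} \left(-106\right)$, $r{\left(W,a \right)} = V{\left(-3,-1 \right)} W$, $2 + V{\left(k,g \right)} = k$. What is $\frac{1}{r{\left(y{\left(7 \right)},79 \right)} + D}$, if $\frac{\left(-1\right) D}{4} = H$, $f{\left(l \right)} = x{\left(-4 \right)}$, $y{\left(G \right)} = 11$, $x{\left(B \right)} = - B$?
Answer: $\frac{1}{1641} \approx 0.00060938$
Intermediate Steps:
$V{\left(k,g \right)} = -2 + k$
$f{\left(l \right)} = 4$ ($f{\left(l \right)} = \left(-1\right) \left(-4\right) = 4$)
$r{\left(W,a \right)} = - 5 W$ ($r{\left(W,a \right)} = \left(-2 - 3\right) W = - 5 W$)
$H = -424$ ($H = 4 \left(-106\right) = -424$)
$D = 1696$ ($D = \left(-4\right) \left(-424\right) = 1696$)
$\frac{1}{r{\left(y{\left(7 \right)},79 \right)} + D} = \frac{1}{\left(-5\right) 11 + 1696} = \frac{1}{-55 + 1696} = \frac{1}{1641}$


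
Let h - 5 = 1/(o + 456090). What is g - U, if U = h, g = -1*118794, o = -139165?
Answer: -37650373076/316925 ≈ -1.1880e+5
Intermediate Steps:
g = -118794
h = 1584626/316925 (h = 5 + 1/(-139165 + 456090) = 5 + 1/316925 = 1584626/316925 ≈ 5.0000)
U = 1584626/316925 ≈ 5.0000
g - U = -118794 - 1*1584626/316925 = -118794 - 1584626/316925 = -37650373076/316925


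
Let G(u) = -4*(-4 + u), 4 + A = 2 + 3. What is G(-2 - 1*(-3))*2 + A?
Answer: 25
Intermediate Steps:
A = 1 (A = -4 + (2 + 3) = -4 + 5 = 1)
G(u) = 16 - 4*u
G(-2 - 1*(-3))*2 + A = (16 - 4*(-2 - 1*(-3)))*2 + 1 = (16 - 4*(-2 + 3))*2 + 1 = (16 - 4*1)*2 + 1 = (16 - 4)*2 + 1 = 12*2 + 1 = 24 + 1 = 25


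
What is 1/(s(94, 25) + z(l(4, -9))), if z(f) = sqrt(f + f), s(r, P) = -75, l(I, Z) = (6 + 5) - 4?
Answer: -75/5611 - sqrt(14)/5611 ≈ -0.014033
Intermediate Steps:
l(I, Z) = 7 (l(I, Z) = 11 - 4 = 7)
z(f) = sqrt(2)*sqrt(f) (z(f) = sqrt(2*f) = sqrt(2)*sqrt(f))
1/(s(94, 25) + z(l(4, -9))) = 1/(-75 + sqrt(2)*sqrt(7)) = 1/(-75 + sqrt(14))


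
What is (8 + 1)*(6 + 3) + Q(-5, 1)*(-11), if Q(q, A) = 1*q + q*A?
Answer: 191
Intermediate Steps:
Q(q, A) = q + A*q
(8 + 1)*(6 + 3) + Q(-5, 1)*(-11) = (8 + 1)*(6 + 3) - 5*(1 + 1)*(-11) = 9*9 - 5*2*(-11) = 81 - 10*(-11) = 81 + 110 = 191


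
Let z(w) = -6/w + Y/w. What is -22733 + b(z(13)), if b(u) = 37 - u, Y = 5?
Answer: -295047/13 ≈ -22696.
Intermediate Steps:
z(w) = -1/w (z(w) = -6/w + 5/w = -1/w)
-22733 + b(z(13)) = -22733 + (37 - (-1)/13) = -22733 + (37 - 1*(-1/13)) = -22733 + (37 + 1/13) = -22733 + 482/13 = -295047/13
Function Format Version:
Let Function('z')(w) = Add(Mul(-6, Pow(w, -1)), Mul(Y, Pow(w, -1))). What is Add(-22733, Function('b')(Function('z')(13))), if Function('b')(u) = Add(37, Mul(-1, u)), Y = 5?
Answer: Rational(-295047, 13) ≈ -22696.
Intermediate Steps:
Function('z')(w) = Mul(-1, Pow(w, -1)) (Function('z')(w) = Add(Mul(-6, Pow(w, -1)), Mul(5, Pow(w, -1))) = Mul(-1, Pow(w, -1)))
Add(-22733, Function('b')(Function('z')(13))) = Add(-22733, Add(37, Mul(-1, Mul(-1, Pow(13, -1))))) = Add(-22733, Add(37, Mul(-1, Mul(-1, Rational(1, 13))))) = Add(-22733, Add(37, Mul(-1, Rational(-1, 13)))) = Add(-22733, Add(37, Rational(1, 13))) = Add(-22733, Rational(482, 13)) = Rational(-295047, 13)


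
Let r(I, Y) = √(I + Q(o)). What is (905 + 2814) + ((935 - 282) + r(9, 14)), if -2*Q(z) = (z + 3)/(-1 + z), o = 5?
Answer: 4372 + 2*√2 ≈ 4374.8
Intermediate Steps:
Q(z) = -(3 + z)/(2*(-1 + z)) (Q(z) = -(z + 3)/(2*(-1 + z)) = -(3 + z)/(2*(-1 + z)))
r(I, Y) = √(-1 + I) (r(I, Y) = √(I + (-3 - 1*5)/(2*(-1 + 5))) = √(I + (½)*(-3 - 5)/4) = √(I + (½)*(¼)*(-8)) = √(I - 1) = √(-1 + I))
(905 + 2814) + ((935 - 282) + r(9, 14)) = (905 + 2814) + ((935 - 282) + √(-1 + 9)) = 3719 + (653 + √8) = 3719 + (653 + 2*√2) = 4372 + 2*√2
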